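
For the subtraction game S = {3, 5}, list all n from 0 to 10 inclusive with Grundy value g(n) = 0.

0, 1, 2, 8, 9, 10

Grundy values for subtraction set {3, 5}:
k:     0  1  2  3  4  5  6  7  8  9 10
g(k):  0  0  0  1  1  1  2  2  0  0  0
The P-positions (g = 0) in 0..10 are 0, 1, 2, 8, 9, 10.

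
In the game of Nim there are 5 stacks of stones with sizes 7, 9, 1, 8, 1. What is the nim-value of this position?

Compute the nim-sum pairwise:
7 ⊕ 9 = 14
14 ⊕ 1 = 15
15 ⊕ 8 = 7
7 ⊕ 1 = 6

6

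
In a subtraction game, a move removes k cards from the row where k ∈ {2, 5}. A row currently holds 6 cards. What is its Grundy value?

Build the Grundy sequence with g(k) = mex{g(k−s) : s ∈ {2, 5}, s ≤ k}:
g(0) = mex{} = 0
g(1) = mex{} = 0
g(2) = mex{0} = 1
g(3) = mex{0} = 1
g(4) = mex{1} = 0
g(5) = mex{0,1} = 2
g(6) = mex{0} = 1
So g(6) = 1.

1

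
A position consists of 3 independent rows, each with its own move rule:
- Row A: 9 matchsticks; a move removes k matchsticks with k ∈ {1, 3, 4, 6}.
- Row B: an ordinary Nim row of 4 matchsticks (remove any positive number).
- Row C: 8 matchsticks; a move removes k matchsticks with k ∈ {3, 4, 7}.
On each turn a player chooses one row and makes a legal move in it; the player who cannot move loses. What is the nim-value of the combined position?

6

Build the Grundy sequence for row A with g(k) = mex{g(k−s) : s ∈ {1, 3, 4, 6}, s ≤ k}:
g(0) = mex{} = 0
g(1) = mex{0} = 1
g(2) = mex{1} = 0
g(3) = mex{0} = 1
g(4) = mex{0,1} = 2
g(5) = mex{0,1,2} = 3
g(6) = mex{0,1,3} = 2
g(7) = mex{1,2} = 0
g(8) = mex{0,2,3} = 1
g(9) = mex{1,2,3} = 0
So g(9) = 0.
Row B is a plain Nim row of size 4, so its Grundy value is 4.
Build the Grundy sequence for row C with g(k) = mex{g(k−s) : s ∈ {3, 4, 7}, s ≤ k}:
k:     0  1  2  3  4  5  6  7  8
g(k):  0  0  0  1  1  1  2  2  2
So g(8) = 2.
By the Sprague-Grundy theorem, the Grundy value of a sum of independent games is the XOR of the component values.
Combined value = 0 XOR 4 XOR 2 = 6.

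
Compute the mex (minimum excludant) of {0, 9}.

0 is in the set but 1 is not, so the mex is 1.

1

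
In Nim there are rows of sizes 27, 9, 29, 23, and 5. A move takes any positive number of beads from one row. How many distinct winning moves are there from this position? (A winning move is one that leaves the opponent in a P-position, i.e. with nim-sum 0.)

Compute the nim-sum pairwise:
27 ^ 9 = 18
18 ^ 29 = 15
15 ^ 23 = 24
24 ^ 5 = 29
The overall nim-sum is X = 29. A row of size p has a winning move iff p XOR X < p (reduce it to p XOR X).
  27: 27 XOR 29 = 6 < 27 — winning move (to 6).
  9: 9 XOR 29 = 20 ≥ 9 — no move.
  29: 29 XOR 29 = 0 < 29 — winning move (to 0).
  23: 23 XOR 29 = 10 < 23 — winning move (to 10).
  5: 5 XOR 29 = 24 ≥ 5 — no move.
That gives 3 winning moves.

3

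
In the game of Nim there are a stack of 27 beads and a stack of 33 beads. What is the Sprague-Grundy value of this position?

58

In binary:
  011011  (27)
  100001  (33)
  ------
  111010  (58)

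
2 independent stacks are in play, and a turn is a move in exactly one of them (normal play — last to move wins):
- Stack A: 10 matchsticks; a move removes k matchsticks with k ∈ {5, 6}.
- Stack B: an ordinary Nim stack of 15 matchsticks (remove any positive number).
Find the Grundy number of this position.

13

For stack A, compute g(0), g(1), … with moves {5, 6}:
g(0) = mex{} = 0
g(1) = mex{} = 0
g(2) = mex{} = 0
g(3) = mex{} = 0
g(4) = mex{} = 0
g(5) = mex{0} = 1
g(6) = mex{0} = 1
g(7) = mex{0} = 1
g(8) = mex{0} = 1
g(9) = mex{0} = 1
g(10) = mex{0,1} = 2
So g(10) = 2.
Stack B is a plain Nim stack of size 15, so its Grundy value is 15.
The value of a disjunctive sum is the nim-sum of the parts.
Combined value = 2 XOR 15 = 13.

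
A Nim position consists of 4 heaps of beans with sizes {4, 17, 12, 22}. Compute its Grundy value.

15

Nim-sum: 4 ⊕ 17 ⊕ 12 ⊕ 22 = 15.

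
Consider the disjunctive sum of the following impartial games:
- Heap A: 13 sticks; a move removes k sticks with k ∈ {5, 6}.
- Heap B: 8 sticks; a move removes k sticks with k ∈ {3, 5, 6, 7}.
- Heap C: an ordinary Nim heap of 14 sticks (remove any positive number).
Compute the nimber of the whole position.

Build the Grundy sequence for heap A with g(k) = mex{g(k−s) : s ∈ {5, 6}, s ≤ k}:
k:     0  1  2  3  4  5  6  7  8  9 10 11 12 13
g(k):  0  0  0  0  0  1  1  1  1  1  2  0  0  0
So g(13) = 0.
Grundy values for heap B (subtraction set {3, 5, 6, 7}):
k:     0  1  2  3  4  5  6  7  8
g(k):  0  0  0  1  1  1  2  2  2
So g(8) = 2.
Heap C is a plain Nim heap of size 14, so its Grundy value is 14.
The value of a disjunctive sum is the nim-sum of the parts.
Combined value = 0 XOR 2 XOR 14 = 12.

12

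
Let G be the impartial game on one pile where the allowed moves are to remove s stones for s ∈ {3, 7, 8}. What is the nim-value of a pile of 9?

1

Build the Grundy sequence with g(k) = mex{g(k−s) : s ∈ {3, 7, 8}, s ≤ k}:
k:     0  1  2  3  4  5  6  7  8  9
g(k):  0  0  0  1  1  1  0  2  2  1
So g(9) = 1.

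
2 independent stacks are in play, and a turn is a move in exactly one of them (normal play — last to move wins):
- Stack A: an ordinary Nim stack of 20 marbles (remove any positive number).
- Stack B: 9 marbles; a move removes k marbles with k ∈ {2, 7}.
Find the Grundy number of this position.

20

Stack A is a plain Nim stack of size 20, so its Grundy value is 20.
Build the Grundy sequence for stack B with g(k) = mex{g(k−s) : s ∈ {2, 7}, s ≤ k}:
k:     0  1  2  3  4  5  6  7  8  9
g(k):  0  0  1  1  0  0  1  1  2  0
So g(9) = 0.
By the Sprague-Grundy theorem, the Grundy value of a sum of independent games is the XOR of the component values.
Combined value = 20 ⊕ 0 = 20.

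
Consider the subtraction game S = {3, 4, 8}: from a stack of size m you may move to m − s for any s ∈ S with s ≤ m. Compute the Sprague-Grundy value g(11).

3

Build the Grundy sequence with g(k) = mex{g(k−s) : s ∈ {3, 4, 8}, s ≤ k}:
k:     0  1  2  3  4  5  6  7  8  9 10 11
g(k):  0  0  0  1  1  1  2  0  2  3  1  3
So g(11) = 3.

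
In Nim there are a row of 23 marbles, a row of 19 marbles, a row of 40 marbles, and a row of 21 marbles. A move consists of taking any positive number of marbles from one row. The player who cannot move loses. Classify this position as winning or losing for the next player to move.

Winning position

Compute the nim-sum pairwise:
23 ^ 19 = 4
4 ^ 40 = 44
44 ^ 21 = 57
The nim-sum is 57 ≠ 0, so this is an N-position: the player to move can win.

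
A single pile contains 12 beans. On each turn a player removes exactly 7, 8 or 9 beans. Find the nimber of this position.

Grundy values for subtraction set {7, 8, 9}:
g(0) = mex{} = 0
g(1) = mex{} = 0
g(2) = mex{} = 0
g(3) = mex{} = 0
g(4) = mex{} = 0
g(5) = mex{} = 0
g(6) = mex{} = 0
g(7) = mex{0} = 1
g(8) = mex{0} = 1
g(9) = mex{0} = 1
g(10) = mex{0} = 1
g(11) = mex{0} = 1
g(12) = mex{0} = 1
So g(12) = 1.

1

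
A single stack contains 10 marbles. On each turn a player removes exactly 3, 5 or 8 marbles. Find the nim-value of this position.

3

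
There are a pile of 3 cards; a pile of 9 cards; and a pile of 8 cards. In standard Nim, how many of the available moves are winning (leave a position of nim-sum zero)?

1

Write each in binary and XOR column by column:
  0011  (3)
  1001  (9)
  1000  (8)
  ----
  0010  (2)
The overall nim-sum is X = 2. A pile of size p has a winning move iff p XOR X < p (reduce it to p XOR X).
  3: 3 XOR 2 = 1 < 3 — winning move (to 1).
  9: 9 XOR 2 = 11 ≥ 9 — no move.
  8: 8 XOR 2 = 10 ≥ 8 — no move.
That gives 1 winning move.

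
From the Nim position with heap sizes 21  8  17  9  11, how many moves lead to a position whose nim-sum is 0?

In binary:
  10101  (21)
  01000  (8)
  10001  (17)
  01001  (9)
  01011  (11)
  -----
  01110  (14)
The overall nim-sum is X = 14. A heap of size p has a winning move iff p XOR X < p (reduce it to p XOR X).
  21: 21 XOR 14 = 27 ≥ 21 — no move.
  8: 8 XOR 14 = 6 < 8 — winning move (to 6).
  17: 17 XOR 14 = 31 ≥ 17 — no move.
  9: 9 XOR 14 = 7 < 9 — winning move (to 7).
  11: 11 XOR 14 = 5 < 11 — winning move (to 5).
That gives 3 winning moves.

3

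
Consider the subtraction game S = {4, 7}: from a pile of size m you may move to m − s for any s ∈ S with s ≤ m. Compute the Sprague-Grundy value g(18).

1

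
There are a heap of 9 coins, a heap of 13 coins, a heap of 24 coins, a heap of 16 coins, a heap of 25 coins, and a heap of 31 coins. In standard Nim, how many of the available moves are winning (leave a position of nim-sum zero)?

5

Compute the nim-sum pairwise:
9 ^ 13 = 4
4 ^ 24 = 28
28 ^ 16 = 12
12 ^ 25 = 21
21 ^ 31 = 10
The overall nim-sum is X = 10. A heap of size p has a winning move iff p XOR X < p (reduce it to p XOR X).
  9: 9 XOR 10 = 3 < 9 — winning move (to 3).
  13: 13 XOR 10 = 7 < 13 — winning move (to 7).
  24: 24 XOR 10 = 18 < 24 — winning move (to 18).
  16: 16 XOR 10 = 26 ≥ 16 — no move.
  25: 25 XOR 10 = 19 < 25 — winning move (to 19).
  31: 31 XOR 10 = 21 < 31 — winning move (to 21).
That gives 5 winning moves.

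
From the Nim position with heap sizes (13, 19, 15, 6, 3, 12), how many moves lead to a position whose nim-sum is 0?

1

Compute the nim-sum pairwise:
13 XOR 19 = 30
30 XOR 15 = 17
17 XOR 6 = 23
23 XOR 3 = 20
20 XOR 12 = 24
The overall nim-sum is X = 24. A heap of size p has a winning move iff p XOR X < p (reduce it to p XOR X).
  13: 13 XOR 24 = 21 ≥ 13 — no move.
  19: 19 XOR 24 = 11 < 19 — winning move (to 11).
  15: 15 XOR 24 = 23 ≥ 15 — no move.
  6: 6 XOR 24 = 30 ≥ 6 — no move.
  3: 3 XOR 24 = 27 ≥ 3 — no move.
  12: 12 XOR 24 = 20 ≥ 12 — no move.
That gives 1 winning move.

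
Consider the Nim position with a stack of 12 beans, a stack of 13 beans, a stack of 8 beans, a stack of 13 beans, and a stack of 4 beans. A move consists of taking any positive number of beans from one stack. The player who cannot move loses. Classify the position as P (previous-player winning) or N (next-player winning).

P-position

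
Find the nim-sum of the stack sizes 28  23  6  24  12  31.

Nim-sum: 28 ^ 23 ^ 6 ^ 24 ^ 12 ^ 31 = 6.

6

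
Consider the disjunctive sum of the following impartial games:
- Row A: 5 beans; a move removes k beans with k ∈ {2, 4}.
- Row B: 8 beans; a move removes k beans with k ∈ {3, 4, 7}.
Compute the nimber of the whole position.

0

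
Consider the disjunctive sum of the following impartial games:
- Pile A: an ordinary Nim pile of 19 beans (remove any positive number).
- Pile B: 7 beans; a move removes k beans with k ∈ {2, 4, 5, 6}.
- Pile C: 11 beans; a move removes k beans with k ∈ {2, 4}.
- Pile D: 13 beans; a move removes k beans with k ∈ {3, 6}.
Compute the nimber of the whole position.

19

Pile A is a plain Nim pile of size 19, so its Grundy value is 19.
For pile B, compute g(0), g(1), … with moves {2, 4, 5, 6}:
g(0) = mex{} = 0
g(1) = mex{} = 0
g(2) = mex{0} = 1
g(3) = mex{0} = 1
g(4) = mex{0,1} = 2
g(5) = mex{0,1} = 2
g(6) = mex{0,1,2} = 3
g(7) = mex{0,1,2} = 3
So g(7) = 3.
Build the Grundy sequence for pile C with g(k) = mex{g(k−s) : s ∈ {2, 4}, s ≤ k}:
k:     0  1  2  3  4  5  6  7  8  9 10 11
g(k):  0  0  1  1  2  2  0  0  1  1  2  2
So g(11) = 2.
Grundy values for pile D (subtraction set {3, 6}):
k:     0  1  2  3  4  5  6  7  8  9 10 11 12 13
g(k):  0  0  0  1  1  1  2  2  2  0  0  0  1  1
So g(13) = 1.
The value of a disjunctive sum is the nim-sum of the parts.
Combined value = 19 ⊕ 3 ⊕ 2 ⊕ 1 = 19.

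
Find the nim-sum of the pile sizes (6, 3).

Compute the nim-sum pairwise:
6 ^ 3 = 5

5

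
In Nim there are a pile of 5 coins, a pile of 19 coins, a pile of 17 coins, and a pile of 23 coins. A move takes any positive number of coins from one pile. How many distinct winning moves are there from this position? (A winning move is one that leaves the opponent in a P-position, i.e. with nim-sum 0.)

Nim-sum: 5 ^ 19 ^ 17 ^ 23 = 16.
The overall nim-sum is X = 16. A pile of size p has a winning move iff p XOR X < p (reduce it to p XOR X).
  5: 5 XOR 16 = 21 ≥ 5 — no move.
  19: 19 XOR 16 = 3 < 19 — winning move (to 3).
  17: 17 XOR 16 = 1 < 17 — winning move (to 1).
  23: 23 XOR 16 = 7 < 23 — winning move (to 7).
That gives 3 winning moves.

3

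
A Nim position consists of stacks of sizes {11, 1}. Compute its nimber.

Write each in binary and XOR column by column:
  1011  (11)
  0001  (1)
  ----
  1010  (10)

10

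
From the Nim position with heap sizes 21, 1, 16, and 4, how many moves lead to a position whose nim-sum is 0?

0

Bitwise XOR of the heap sizes:
  10101  (21)
  00001  (1)
  10000  (16)
  00100  (4)
  -----
  00000  (0)
The nim-sum is already 0, so every move leaves a nonzero nim-sum — there are no winning moves.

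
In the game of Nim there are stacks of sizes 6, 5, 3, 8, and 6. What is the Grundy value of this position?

14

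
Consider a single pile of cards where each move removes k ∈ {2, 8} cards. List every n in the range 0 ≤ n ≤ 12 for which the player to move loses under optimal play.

Grundy values for subtraction set {2, 8}:
g(0) = mex{} = 0
g(1) = mex{} = 0
g(2) = mex{0} = 1
g(3) = mex{0} = 1
g(4) = mex{1} = 0
g(5) = mex{1} = 0
g(6) = mex{0} = 1
g(7) = mex{0} = 1
g(8) = mex{0,1} = 2
g(9) = mex{0,1} = 2
g(10) = mex{1,2} = 0
g(11) = mex{1,2} = 0
g(12) = mex{0} = 1
The P-positions (g = 0) in 0..12 are 0, 1, 4, 5, 10, 11.

0, 1, 4, 5, 10, 11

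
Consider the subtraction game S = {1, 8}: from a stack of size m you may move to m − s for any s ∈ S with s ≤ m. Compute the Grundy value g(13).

Grundy values for subtraction set {1, 8}:
g(0) = mex{} = 0
g(1) = mex{0} = 1
g(2) = mex{1} = 0
g(3) = mex{0} = 1
g(4) = mex{1} = 0
g(5) = mex{0} = 1
g(6) = mex{1} = 0
g(7) = mex{0} = 1
g(8) = mex{0,1} = 2
g(9) = mex{1,2} = 0
g(10) = mex{0} = 1
g(11) = mex{1} = 0
g(12) = mex{0} = 1
g(13) = mex{1} = 0
So g(13) = 0.

0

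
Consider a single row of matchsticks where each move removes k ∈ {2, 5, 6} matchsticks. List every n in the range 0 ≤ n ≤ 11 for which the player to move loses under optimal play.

0, 1, 4, 8, 11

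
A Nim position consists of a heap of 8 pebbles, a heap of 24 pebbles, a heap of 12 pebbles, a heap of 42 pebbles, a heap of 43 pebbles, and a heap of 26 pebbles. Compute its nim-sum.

7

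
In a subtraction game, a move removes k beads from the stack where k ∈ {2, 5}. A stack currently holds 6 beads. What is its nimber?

1

Compute g(0), g(1), … for moves {2, 5}:
g(0) = mex{} = 0
g(1) = mex{} = 0
g(2) = mex{0} = 1
g(3) = mex{0} = 1
g(4) = mex{1} = 0
g(5) = mex{0,1} = 2
g(6) = mex{0} = 1
So g(6) = 1.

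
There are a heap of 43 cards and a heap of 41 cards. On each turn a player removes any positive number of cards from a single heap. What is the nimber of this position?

2

Compute the nim-sum pairwise:
43 ⊕ 41 = 2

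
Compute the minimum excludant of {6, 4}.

0 is not in the set, so the mex is 0.

0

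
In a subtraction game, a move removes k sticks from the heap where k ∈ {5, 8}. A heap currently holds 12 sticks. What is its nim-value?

Build the Grundy sequence with g(k) = mex{g(k−s) : s ∈ {5, 8}, s ≤ k}:
g(0) = mex{} = 0
g(1) = mex{} = 0
g(2) = mex{} = 0
g(3) = mex{} = 0
g(4) = mex{} = 0
g(5) = mex{0} = 1
g(6) = mex{0} = 1
g(7) = mex{0} = 1
g(8) = mex{0} = 1
g(9) = mex{0} = 1
g(10) = mex{0,1} = 2
g(11) = mex{0,1} = 2
g(12) = mex{0,1} = 2
So g(12) = 2.

2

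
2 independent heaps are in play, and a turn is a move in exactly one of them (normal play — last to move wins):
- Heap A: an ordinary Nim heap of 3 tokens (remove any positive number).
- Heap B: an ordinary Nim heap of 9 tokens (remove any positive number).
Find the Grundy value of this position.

10

Heap A is a plain Nim heap of size 3, so its Grundy value is 3.
Heap B is a plain Nim heap of size 9, so its Grundy value is 9.
By the Sprague-Grundy theorem, the Grundy value of a sum of independent games is the XOR of the component values.
Combined value = 3 XOR 9 = 10.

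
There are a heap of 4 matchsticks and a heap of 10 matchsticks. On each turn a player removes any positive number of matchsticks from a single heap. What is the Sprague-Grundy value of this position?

Compute the nim-sum pairwise:
4 XOR 10 = 14

14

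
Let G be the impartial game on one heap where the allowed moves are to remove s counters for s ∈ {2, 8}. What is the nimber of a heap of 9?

Grundy values for subtraction set {2, 8}:
g(0) = mex{} = 0
g(1) = mex{} = 0
g(2) = mex{0} = 1
g(3) = mex{0} = 1
g(4) = mex{1} = 0
g(5) = mex{1} = 0
g(6) = mex{0} = 1
g(7) = mex{0} = 1
g(8) = mex{0,1} = 2
g(9) = mex{0,1} = 2
So g(9) = 2.

2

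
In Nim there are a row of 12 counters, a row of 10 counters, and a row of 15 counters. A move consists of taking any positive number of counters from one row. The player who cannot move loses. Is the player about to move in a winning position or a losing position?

Winning position

Nim-sum: 12 XOR 10 XOR 15 = 9.
The nim-sum is 9 ≠ 0, so this is an N-position: the player to move can win.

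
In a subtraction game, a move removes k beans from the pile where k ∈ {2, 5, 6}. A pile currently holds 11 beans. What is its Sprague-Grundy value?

0

Compute g(0), g(1), … for moves {2, 5, 6}:
g(0) = mex{} = 0
g(1) = mex{} = 0
g(2) = mex{0} = 1
g(3) = mex{0} = 1
g(4) = mex{1} = 0
g(5) = mex{0,1} = 2
g(6) = mex{0} = 1
g(7) = mex{0,1,2} = 3
g(8) = mex{1} = 0
g(9) = mex{0,1,3} = 2
g(10) = mex{0,2} = 1
g(11) = mex{1,2} = 0
So g(11) = 0.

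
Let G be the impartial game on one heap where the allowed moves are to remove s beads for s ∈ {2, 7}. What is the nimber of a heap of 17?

2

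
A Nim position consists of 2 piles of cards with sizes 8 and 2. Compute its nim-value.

10

In binary:
  1000  (8)
  0010  (2)
  ----
  1010  (10)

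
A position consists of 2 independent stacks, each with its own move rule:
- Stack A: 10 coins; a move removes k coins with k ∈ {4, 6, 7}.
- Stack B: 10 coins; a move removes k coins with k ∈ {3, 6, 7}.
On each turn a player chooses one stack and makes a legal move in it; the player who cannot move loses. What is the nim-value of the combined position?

Grundy values for stack A (subtraction set {4, 6, 7}):
g(0) = mex{} = 0
g(1) = mex{} = 0
g(2) = mex{} = 0
g(3) = mex{} = 0
g(4) = mex{0} = 1
g(5) = mex{0} = 1
g(6) = mex{0} = 1
g(7) = mex{0} = 1
g(8) = mex{0,1} = 2
g(9) = mex{0,1} = 2
g(10) = mex{0,1} = 2
So g(10) = 2.
Build the Grundy sequence for stack B with g(k) = mex{g(k−s) : s ∈ {3, 6, 7}, s ≤ k}:
g(0) = mex{} = 0
g(1) = mex{} = 0
g(2) = mex{} = 0
g(3) = mex{0} = 1
g(4) = mex{0} = 1
g(5) = mex{0} = 1
g(6) = mex{0,1} = 2
g(7) = mex{0,1} = 2
g(8) = mex{0,1} = 2
g(9) = mex{0,1,2} = 3
g(10) = mex{1,2} = 0
So g(10) = 0.
By the Sprague-Grundy theorem, the Grundy value of a sum of independent games is the XOR of the component values.
Combined value = 2 ⊕ 0 = 2.

2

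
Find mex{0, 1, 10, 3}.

2

The values 0, 1 are all present; 2 is the first non-negative integer missing from the set.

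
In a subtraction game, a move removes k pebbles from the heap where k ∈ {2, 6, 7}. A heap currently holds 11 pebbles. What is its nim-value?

Build the Grundy sequence with g(k) = mex{g(k−s) : s ∈ {2, 6, 7}, s ≤ k}:
g(0) = mex{} = 0
g(1) = mex{} = 0
g(2) = mex{0} = 1
g(3) = mex{0} = 1
g(4) = mex{1} = 0
g(5) = mex{1} = 0
g(6) = mex{0} = 1
g(7) = mex{0} = 1
g(8) = mex{0,1} = 2
g(9) = mex{1} = 0
g(10) = mex{0,1,2} = 3
g(11) = mex{0} = 1
So g(11) = 1.

1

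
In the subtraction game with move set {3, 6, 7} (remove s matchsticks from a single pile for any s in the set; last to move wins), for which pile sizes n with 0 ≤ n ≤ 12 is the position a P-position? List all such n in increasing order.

0, 1, 2, 10, 11, 12

Grundy values for subtraction set {3, 6, 7}:
k:     0  1  2  3  4  5  6  7  8  9 10 11 12
g(k):  0  0  0  1  1  1  2  2  2  3  0  0  0
The P-positions (g = 0) in 0..12 are 0, 1, 2, 10, 11, 12.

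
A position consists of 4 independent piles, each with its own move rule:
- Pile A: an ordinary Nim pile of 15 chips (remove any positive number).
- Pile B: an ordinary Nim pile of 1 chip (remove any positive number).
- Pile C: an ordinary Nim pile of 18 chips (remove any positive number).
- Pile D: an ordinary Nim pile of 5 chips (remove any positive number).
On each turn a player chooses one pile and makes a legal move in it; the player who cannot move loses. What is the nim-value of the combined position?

25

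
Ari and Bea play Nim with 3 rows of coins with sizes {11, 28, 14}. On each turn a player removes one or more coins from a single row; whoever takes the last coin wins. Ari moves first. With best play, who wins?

Nim-sum: 11 XOR 28 XOR 14 = 25.
The nim-sum is 25 ≠ 0, so this is an N-position: the player to move can win; Ari has a winning move.

Ari wins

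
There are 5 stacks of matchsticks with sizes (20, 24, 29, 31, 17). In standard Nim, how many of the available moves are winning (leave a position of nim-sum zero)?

5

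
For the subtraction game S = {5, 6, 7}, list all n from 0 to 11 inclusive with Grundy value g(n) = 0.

Compute g(0), g(1), … for moves {5, 6, 7}:
k:     0  1  2  3  4  5  6  7  8  9 10 11
g(k):  0  0  0  0  0  1  1  1  1  1  2  2
The P-positions (g = 0) in 0..11 are 0, 1, 2, 3, 4.

0, 1, 2, 3, 4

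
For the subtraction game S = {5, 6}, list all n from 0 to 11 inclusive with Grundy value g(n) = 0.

0, 1, 2, 3, 4, 11

Compute g(0), g(1), … for moves {5, 6}:
k:     0  1  2  3  4  5  6  7  8  9 10 11
g(k):  0  0  0  0  0  1  1  1  1  1  2  0
The P-positions (g = 0) in 0..11 are 0, 1, 2, 3, 4, 11.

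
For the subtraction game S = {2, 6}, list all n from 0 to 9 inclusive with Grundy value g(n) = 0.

0, 1, 4, 5, 8, 9

Compute g(0), g(1), … for moves {2, 6}:
g(0) = mex{} = 0
g(1) = mex{} = 0
g(2) = mex{0} = 1
g(3) = mex{0} = 1
g(4) = mex{1} = 0
g(5) = mex{1} = 0
g(6) = mex{0} = 1
g(7) = mex{0} = 1
g(8) = mex{1} = 0
g(9) = mex{1} = 0
The P-positions (g = 0) in 0..9 are 0, 1, 4, 5, 8, 9.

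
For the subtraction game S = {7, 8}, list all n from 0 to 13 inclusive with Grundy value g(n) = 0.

0, 1, 2, 3, 4, 5, 6

Build the Grundy sequence with g(k) = mex{g(k−s) : s ∈ {7, 8}, s ≤ k}:
g(0) = mex{} = 0
g(1) = mex{} = 0
g(2) = mex{} = 0
g(3) = mex{} = 0
g(4) = mex{} = 0
g(5) = mex{} = 0
g(6) = mex{} = 0
g(7) = mex{0} = 1
g(8) = mex{0} = 1
g(9) = mex{0} = 1
g(10) = mex{0} = 1
g(11) = mex{0} = 1
g(12) = mex{0} = 1
g(13) = mex{0} = 1
The P-positions (g = 0) in 0..13 are 0, 1, 2, 3, 4, 5, 6.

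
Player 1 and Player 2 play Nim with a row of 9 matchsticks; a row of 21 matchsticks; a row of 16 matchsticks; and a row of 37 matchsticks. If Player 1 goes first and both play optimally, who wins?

Player 1 wins

Bitwise XOR of the heap sizes:
  001001  (9)
  010101  (21)
  010000  (16)
  100101  (37)
  ------
  101001  (41)
The nim-sum is 41 ≠ 0, so this is an N-position: the player to move can win; Player 1 has a winning move.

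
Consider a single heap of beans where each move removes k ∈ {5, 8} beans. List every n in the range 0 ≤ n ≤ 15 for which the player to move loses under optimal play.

0, 1, 2, 3, 4, 13, 14, 15

Compute g(0), g(1), … for moves {5, 8}:
k:     0  1  2  3  4  5  6  7  8  9 10 11 12 13 14 15
g(k):  0  0  0  0  0  1  1  1  1  1  2  2  2  0  0  0
The P-positions (g = 0) in 0..15 are 0, 1, 2, 3, 4, 13, 14, 15.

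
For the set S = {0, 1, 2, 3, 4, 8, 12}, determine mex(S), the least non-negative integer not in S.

5

The values 0, 1, 2, 3, 4 are all present; 5 is the first non-negative integer missing from the set.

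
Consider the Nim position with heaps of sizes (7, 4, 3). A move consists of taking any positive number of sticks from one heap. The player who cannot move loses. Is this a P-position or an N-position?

P-position

Bitwise XOR of the heap sizes:
  111  (7)
  100  (4)
  011  (3)
  ---
  000  (0)
The nim-sum is 0, so this is a P-position: the player to move is in a losing position under optimal play.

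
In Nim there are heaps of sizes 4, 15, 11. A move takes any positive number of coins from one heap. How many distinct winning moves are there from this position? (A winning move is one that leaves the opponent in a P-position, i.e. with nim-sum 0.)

0

Nim-sum: 4 ⊕ 15 ⊕ 11 = 0.
The nim-sum is already 0, so every move leaves a nonzero nim-sum — there are no winning moves.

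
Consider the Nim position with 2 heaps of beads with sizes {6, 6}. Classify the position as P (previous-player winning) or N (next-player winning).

P-position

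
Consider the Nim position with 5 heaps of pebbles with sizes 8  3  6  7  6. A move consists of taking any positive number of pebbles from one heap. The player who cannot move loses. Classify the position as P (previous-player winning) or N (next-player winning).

Compute the nim-sum pairwise:
8 XOR 3 = 11
11 XOR 6 = 13
13 XOR 7 = 10
10 XOR 6 = 12
The nim-sum is 12 ≠ 0, so this is an N-position: the player to move can win.

N-position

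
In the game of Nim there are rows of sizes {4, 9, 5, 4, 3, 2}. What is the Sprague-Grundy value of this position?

In binary:
  0100  (4)
  1001  (9)
  0101  (5)
  0100  (4)
  0011  (3)
  0010  (2)
  ----
  1101  (13)

13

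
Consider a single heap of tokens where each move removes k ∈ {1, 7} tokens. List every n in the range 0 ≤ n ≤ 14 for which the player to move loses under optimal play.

0, 2, 4, 6, 8, 10, 12, 14

Compute g(0), g(1), … for moves {1, 7}:
g(0) = mex{} = 0
g(1) = mex{0} = 1
g(2) = mex{1} = 0
g(3) = mex{0} = 1
g(4) = mex{1} = 0
g(5) = mex{0} = 1
g(6) = mex{1} = 0
g(7) = mex{0} = 1
g(8) = mex{1} = 0
g(9) = mex{0} = 1
g(10) = mex{1} = 0
g(11) = mex{0} = 1
g(12) = mex{1} = 0
g(13) = mex{0} = 1
g(14) = mex{1} = 0
The P-positions (g = 0) in 0..14 are 0, 2, 4, 6, 8, 10, 12, 14.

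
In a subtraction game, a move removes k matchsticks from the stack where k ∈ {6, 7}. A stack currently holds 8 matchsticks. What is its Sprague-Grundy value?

1

Build the Grundy sequence with g(k) = mex{g(k−s) : s ∈ {6, 7}, s ≤ k}:
k:     0  1  2  3  4  5  6  7  8
g(k):  0  0  0  0  0  0  1  1  1
So g(8) = 1.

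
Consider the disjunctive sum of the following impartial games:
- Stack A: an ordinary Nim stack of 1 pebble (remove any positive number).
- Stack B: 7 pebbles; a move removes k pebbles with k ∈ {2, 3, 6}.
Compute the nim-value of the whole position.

0

Stack A is a plain Nim stack of size 1, so its Grundy value is 1.
Grundy values for stack B (subtraction set {2, 3, 6}):
g(0) = mex{} = 0
g(1) = mex{} = 0
g(2) = mex{0} = 1
g(3) = mex{0} = 1
g(4) = mex{0,1} = 2
g(5) = mex{1} = 0
g(6) = mex{0,1,2} = 3
g(7) = mex{0,2} = 1
So g(7) = 1.
By the Sprague-Grundy theorem, the Grundy value of a sum of independent games is the XOR of the component values.
Combined value = 1 XOR 1 = 0.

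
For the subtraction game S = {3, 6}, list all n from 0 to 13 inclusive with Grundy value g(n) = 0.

0, 1, 2, 9, 10, 11

Compute g(0), g(1), … for moves {3, 6}:
g(0) = mex{} = 0
g(1) = mex{} = 0
g(2) = mex{} = 0
g(3) = mex{0} = 1
g(4) = mex{0} = 1
g(5) = mex{0} = 1
g(6) = mex{0,1} = 2
g(7) = mex{0,1} = 2
g(8) = mex{0,1} = 2
g(9) = mex{1,2} = 0
g(10) = mex{1,2} = 0
g(11) = mex{1,2} = 0
g(12) = mex{0,2} = 1
g(13) = mex{0,2} = 1
The P-positions (g = 0) in 0..13 are 0, 1, 2, 9, 10, 11.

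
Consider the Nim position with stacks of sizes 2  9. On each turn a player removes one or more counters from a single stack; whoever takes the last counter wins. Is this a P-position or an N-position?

N-position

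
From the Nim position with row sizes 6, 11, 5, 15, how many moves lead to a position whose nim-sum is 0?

Write each in binary and XOR column by column:
  0110  (6)
  1011  (11)
  0101  (5)
  1111  (15)
  ----
  0111  (7)
The overall nim-sum is X = 7. A row of size p has a winning move iff p XOR X < p (reduce it to p XOR X).
  6: 6 XOR 7 = 1 < 6 — winning move (to 1).
  11: 11 XOR 7 = 12 ≥ 11 — no move.
  5: 5 XOR 7 = 2 < 5 — winning move (to 2).
  15: 15 XOR 7 = 8 < 15 — winning move (to 8).
That gives 3 winning moves.

3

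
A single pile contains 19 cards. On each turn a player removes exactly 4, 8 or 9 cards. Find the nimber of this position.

Build the Grundy sequence with g(k) = mex{g(k−s) : s ∈ {4, 8, 9}, s ≤ k}:
k:     0  1  2  3  4  5  6  7  8  9 10 11 12 13 14 15 16 17 18 19
g(k):  0  0  0  0  1  1  1  1  2  2  2  2  3  0  0  0  0  1  1  1
So g(19) = 1.

1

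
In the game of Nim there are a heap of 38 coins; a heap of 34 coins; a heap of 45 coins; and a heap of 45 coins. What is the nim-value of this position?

4

Compute the nim-sum pairwise:
38 ⊕ 34 = 4
4 ⊕ 45 = 41
41 ⊕ 45 = 4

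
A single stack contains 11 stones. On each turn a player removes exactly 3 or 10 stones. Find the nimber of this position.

Grundy values for subtraction set {3, 10}:
g(0) = mex{} = 0
g(1) = mex{} = 0
g(2) = mex{} = 0
g(3) = mex{0} = 1
g(4) = mex{0} = 1
g(5) = mex{0} = 1
g(6) = mex{1} = 0
g(7) = mex{1} = 0
g(8) = mex{1} = 0
g(9) = mex{0} = 1
g(10) = mex{0} = 1
g(11) = mex{0} = 1
So g(11) = 1.

1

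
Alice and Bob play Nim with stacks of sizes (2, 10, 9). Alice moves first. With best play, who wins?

Compute the nim-sum pairwise:
2 ⊕ 10 = 8
8 ⊕ 9 = 1
The nim-sum is 1 ≠ 0, so this is an N-position: the player to move can win; Alice has a winning move.

Alice wins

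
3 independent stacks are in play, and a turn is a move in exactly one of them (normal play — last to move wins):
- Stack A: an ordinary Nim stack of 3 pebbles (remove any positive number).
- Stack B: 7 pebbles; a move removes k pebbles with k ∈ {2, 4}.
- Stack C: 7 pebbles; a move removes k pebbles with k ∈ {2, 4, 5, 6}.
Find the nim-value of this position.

0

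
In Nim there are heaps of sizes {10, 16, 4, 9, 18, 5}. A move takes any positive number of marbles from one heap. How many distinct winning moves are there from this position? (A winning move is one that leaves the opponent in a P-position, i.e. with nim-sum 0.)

0

Compute the nim-sum pairwise:
10 ⊕ 16 = 26
26 ⊕ 4 = 30
30 ⊕ 9 = 23
23 ⊕ 18 = 5
5 ⊕ 5 = 0
The nim-sum is already 0, so every move leaves a nonzero nim-sum — there are no winning moves.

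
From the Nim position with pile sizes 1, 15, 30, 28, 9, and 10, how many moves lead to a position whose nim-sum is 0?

Compute the nim-sum pairwise:
1 XOR 15 = 14
14 XOR 30 = 16
16 XOR 28 = 12
12 XOR 9 = 5
5 XOR 10 = 15
The overall nim-sum is X = 15. A pile of size p has a winning move iff p XOR X < p (reduce it to p XOR X).
  1: 1 XOR 15 = 14 ≥ 1 — no move.
  15: 15 XOR 15 = 0 < 15 — winning move (to 0).
  30: 30 XOR 15 = 17 < 30 — winning move (to 17).
  28: 28 XOR 15 = 19 < 28 — winning move (to 19).
  9: 9 XOR 15 = 6 < 9 — winning move (to 6).
  10: 10 XOR 15 = 5 < 10 — winning move (to 5).
That gives 5 winning moves.

5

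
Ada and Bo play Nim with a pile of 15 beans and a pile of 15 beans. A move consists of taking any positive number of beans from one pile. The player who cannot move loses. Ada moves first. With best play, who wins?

Bo wins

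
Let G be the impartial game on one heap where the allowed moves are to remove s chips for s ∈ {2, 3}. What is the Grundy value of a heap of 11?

Build the Grundy sequence with g(k) = mex{g(k−s) : s ∈ {2, 3}, s ≤ k}:
g(0) = mex{} = 0
g(1) = mex{} = 0
g(2) = mex{0} = 1
g(3) = mex{0} = 1
g(4) = mex{0,1} = 2
g(5) = mex{1} = 0
g(6) = mex{1,2} = 0
g(7) = mex{0,2} = 1
g(8) = mex{0} = 1
g(9) = mex{0,1} = 2
g(10) = mex{1} = 0
g(11) = mex{1,2} = 0
So g(11) = 0.

0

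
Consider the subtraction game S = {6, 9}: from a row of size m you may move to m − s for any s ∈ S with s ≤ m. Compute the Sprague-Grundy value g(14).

Grundy values for subtraction set {6, 9}:
k:     0  1  2  3  4  5  6  7  8  9 10 11 12 13 14
g(k):  0  0  0  0  0  0  1  1  1  1  1  1  2  2  2
So g(14) = 2.

2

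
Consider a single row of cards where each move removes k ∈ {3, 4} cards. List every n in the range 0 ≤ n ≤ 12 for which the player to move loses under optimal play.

Compute g(0), g(1), … for moves {3, 4}:
g(0) = mex{} = 0
g(1) = mex{} = 0
g(2) = mex{} = 0
g(3) = mex{0} = 1
g(4) = mex{0} = 1
g(5) = mex{0} = 1
g(6) = mex{0,1} = 2
g(7) = mex{1} = 0
g(8) = mex{1} = 0
g(9) = mex{1,2} = 0
g(10) = mex{0,2} = 1
g(11) = mex{0} = 1
g(12) = mex{0} = 1
The P-positions (g = 0) in 0..12 are 0, 1, 2, 7, 8, 9.

0, 1, 2, 7, 8, 9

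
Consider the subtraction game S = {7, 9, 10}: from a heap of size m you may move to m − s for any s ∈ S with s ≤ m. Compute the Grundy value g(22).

Compute g(0), g(1), … for moves {7, 9, 10}:
k:     0  1  2  3  4  5  6  7  8  9 10 11 12 13 14 15 16 17 18 19 20 21 22
g(k):  0  0  0  0  0  0  0  1  1  1  1  1  1  1  2  2  2  0  0  0  0  0  0
So g(22) = 0.

0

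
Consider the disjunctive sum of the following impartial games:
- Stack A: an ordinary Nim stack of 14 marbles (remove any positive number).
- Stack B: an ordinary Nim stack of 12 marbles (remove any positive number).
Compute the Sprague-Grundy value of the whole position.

Stack A is a plain Nim stack of size 14, so its Grundy value is 14.
Stack B is a plain Nim stack of size 12, so its Grundy value is 12.
The value of a disjunctive sum is the nim-sum of the parts.
Combined value = 14 ⊕ 12 = 2.

2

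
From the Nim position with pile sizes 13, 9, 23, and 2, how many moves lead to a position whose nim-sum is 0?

Nim-sum: 13 ⊕ 9 ⊕ 23 ⊕ 2 = 17.
The overall nim-sum is X = 17. A pile of size p has a winning move iff p XOR X < p (reduce it to p XOR X).
  13: 13 XOR 17 = 28 ≥ 13 — no move.
  9: 9 XOR 17 = 24 ≥ 9 — no move.
  23: 23 XOR 17 = 6 < 23 — winning move (to 6).
  2: 2 XOR 17 = 19 ≥ 2 — no move.
That gives 1 winning move.

1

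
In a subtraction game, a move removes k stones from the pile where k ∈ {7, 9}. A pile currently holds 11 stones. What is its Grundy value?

1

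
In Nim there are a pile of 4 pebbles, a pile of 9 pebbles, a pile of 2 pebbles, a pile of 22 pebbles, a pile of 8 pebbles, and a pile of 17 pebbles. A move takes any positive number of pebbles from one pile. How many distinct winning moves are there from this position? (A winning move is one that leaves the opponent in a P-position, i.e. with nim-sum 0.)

In binary:
  00100  (4)
  01001  (9)
  00010  (2)
  10110  (22)
  01000  (8)
  10001  (17)
  -----
  00000  (0)
The nim-sum is already 0, so every move leaves a nonzero nim-sum — there are no winning moves.

0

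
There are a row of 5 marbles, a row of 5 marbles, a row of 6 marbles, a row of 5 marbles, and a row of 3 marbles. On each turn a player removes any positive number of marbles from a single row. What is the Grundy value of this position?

0

In binary:
  101  (5)
  101  (5)
  110  (6)
  101  (5)
  011  (3)
  ---
  000  (0)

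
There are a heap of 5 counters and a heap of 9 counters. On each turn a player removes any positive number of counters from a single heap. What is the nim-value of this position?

Compute the nim-sum pairwise:
5 ⊕ 9 = 12

12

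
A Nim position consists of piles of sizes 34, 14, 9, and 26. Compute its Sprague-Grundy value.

In binary:
  100010  (34)
  001110  (14)
  001001  (9)
  011010  (26)
  ------
  111111  (63)

63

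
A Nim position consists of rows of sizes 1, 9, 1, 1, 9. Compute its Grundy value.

1

Compute the nim-sum pairwise:
1 ⊕ 9 = 8
8 ⊕ 1 = 9
9 ⊕ 1 = 8
8 ⊕ 9 = 1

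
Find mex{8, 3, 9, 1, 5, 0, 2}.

4

The values 0, 1, 2, 3 are all present; 4 is the first non-negative integer missing from the set.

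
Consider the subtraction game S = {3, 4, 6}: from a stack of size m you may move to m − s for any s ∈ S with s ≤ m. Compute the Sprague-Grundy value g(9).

0

Build the Grundy sequence with g(k) = mex{g(k−s) : s ∈ {3, 4, 6}, s ≤ k}:
g(0) = mex{} = 0
g(1) = mex{} = 0
g(2) = mex{} = 0
g(3) = mex{0} = 1
g(4) = mex{0} = 1
g(5) = mex{0} = 1
g(6) = mex{0,1} = 2
g(7) = mex{0,1} = 2
g(8) = mex{0,1} = 2
g(9) = mex{1,2} = 0
So g(9) = 0.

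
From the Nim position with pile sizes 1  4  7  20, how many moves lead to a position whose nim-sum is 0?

Compute the nim-sum pairwise:
1 ^ 4 = 5
5 ^ 7 = 2
2 ^ 20 = 22
The overall nim-sum is X = 22. A pile of size p has a winning move iff p XOR X < p (reduce it to p XOR X).
  1: 1 XOR 22 = 23 ≥ 1 — no move.
  4: 4 XOR 22 = 18 ≥ 4 — no move.
  7: 7 XOR 22 = 17 ≥ 7 — no move.
  20: 20 XOR 22 = 2 < 20 — winning move (to 2).
That gives 1 winning move.

1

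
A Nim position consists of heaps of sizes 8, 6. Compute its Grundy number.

14

Compute the nim-sum pairwise:
8 ^ 6 = 14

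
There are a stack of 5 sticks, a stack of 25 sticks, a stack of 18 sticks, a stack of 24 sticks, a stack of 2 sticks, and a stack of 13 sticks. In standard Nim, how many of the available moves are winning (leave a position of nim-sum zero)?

3

Compute the nim-sum pairwise:
5 ^ 25 = 28
28 ^ 18 = 14
14 ^ 24 = 22
22 ^ 2 = 20
20 ^ 13 = 25
The overall nim-sum is X = 25. A stack of size p has a winning move iff p XOR X < p (reduce it to p XOR X).
  5: 5 XOR 25 = 28 ≥ 5 — no move.
  25: 25 XOR 25 = 0 < 25 — winning move (to 0).
  18: 18 XOR 25 = 11 < 18 — winning move (to 11).
  24: 24 XOR 25 = 1 < 24 — winning move (to 1).
  2: 2 XOR 25 = 27 ≥ 2 — no move.
  13: 13 XOR 25 = 20 ≥ 13 — no move.
That gives 3 winning moves.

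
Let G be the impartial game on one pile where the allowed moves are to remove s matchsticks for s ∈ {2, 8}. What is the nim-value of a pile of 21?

Grundy values for subtraction set {2, 8}:
k:     0  1  2  3  4  5  6  7  8  9 10 11 12 13 14 15 16 17 18 19 20 21
g(k):  0  0  1  1  0  0  1  1  2  2  0  0  1  1  0  0  1  1  2  2  0  0
So g(21) = 0.

0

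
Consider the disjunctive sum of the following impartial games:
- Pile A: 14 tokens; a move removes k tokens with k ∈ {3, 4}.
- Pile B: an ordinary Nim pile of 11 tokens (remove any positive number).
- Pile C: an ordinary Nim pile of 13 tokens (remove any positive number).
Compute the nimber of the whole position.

Build the Grundy sequence for pile A with g(k) = mex{g(k−s) : s ∈ {3, 4}, s ≤ k}:
g(0) = mex{} = 0
g(1) = mex{} = 0
g(2) = mex{} = 0
g(3) = mex{0} = 1
g(4) = mex{0} = 1
g(5) = mex{0} = 1
g(6) = mex{0,1} = 2
g(7) = mex{1} = 0
g(8) = mex{1} = 0
g(9) = mex{1,2} = 0
g(10) = mex{0,2} = 1
g(11) = mex{0} = 1
g(12) = mex{0} = 1
g(13) = mex{0,1} = 2
g(14) = mex{1} = 0
So g(14) = 0.
Pile B is a plain Nim pile of size 11, so its Grundy value is 11.
Pile C is a plain Nim pile of size 13, so its Grundy value is 13.
By the Sprague-Grundy theorem, the Grundy value of a sum of independent games is the XOR of the component values.
Combined value = 0 ⊕ 11 ⊕ 13 = 6.

6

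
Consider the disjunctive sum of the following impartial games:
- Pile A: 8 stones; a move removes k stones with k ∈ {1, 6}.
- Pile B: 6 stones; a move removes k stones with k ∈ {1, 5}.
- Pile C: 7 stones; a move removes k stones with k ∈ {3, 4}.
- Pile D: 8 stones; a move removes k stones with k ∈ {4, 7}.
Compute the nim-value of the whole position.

For pile A, compute g(0), g(1), … with moves {1, 6}:
g(0) = mex{} = 0
g(1) = mex{0} = 1
g(2) = mex{1} = 0
g(3) = mex{0} = 1
g(4) = mex{1} = 0
g(5) = mex{0} = 1
g(6) = mex{0,1} = 2
g(7) = mex{1,2} = 0
g(8) = mex{0} = 1
So g(8) = 1.
Build the Grundy sequence for pile B with g(k) = mex{g(k−s) : s ∈ {1, 5}, s ≤ k}:
g(0) = mex{} = 0
g(1) = mex{0} = 1
g(2) = mex{1} = 0
g(3) = mex{0} = 1
g(4) = mex{1} = 0
g(5) = mex{0} = 1
g(6) = mex{1} = 0
So g(6) = 0.
Grundy values for pile C (subtraction set {3, 4}):
k:     0  1  2  3  4  5  6  7
g(k):  0  0  0  1  1  1  2  0
So g(7) = 0.
Grundy values for pile D (subtraction set {4, 7}):
k:     0  1  2  3  4  5  6  7  8
g(k):  0  0  0  0  1  1  1  1  2
So g(8) = 2.
The value of a disjunctive sum is the nim-sum of the parts.
Combined value = 1 XOR 0 XOR 0 XOR 2 = 3.

3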